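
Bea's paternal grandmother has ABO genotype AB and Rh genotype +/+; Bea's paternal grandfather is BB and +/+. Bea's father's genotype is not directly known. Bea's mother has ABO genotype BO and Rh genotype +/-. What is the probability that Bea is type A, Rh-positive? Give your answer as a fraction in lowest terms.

1/8

Bea's father's ABO genotype from AB × BB: 1/2 AB, 1/2 BB.
Crossing each possibility with the mother BO and summing P(type A): 1/2·1/4 + 1/2·0 = 1/8.
Similarly for Rh via the father's Rh distribution: P(Rh+) = 1.
Independent loci: 1/8 × 1 = 1/8.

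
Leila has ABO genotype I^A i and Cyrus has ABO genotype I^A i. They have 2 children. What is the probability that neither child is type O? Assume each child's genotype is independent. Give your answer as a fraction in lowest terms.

ABO cross I^A i × I^A i → 1/4 O, 3/4 A.
So P(type O) = 1/4 per child.
P(not type O) = 3/4 for one child; (3/4)^2 = 9/16.

9/16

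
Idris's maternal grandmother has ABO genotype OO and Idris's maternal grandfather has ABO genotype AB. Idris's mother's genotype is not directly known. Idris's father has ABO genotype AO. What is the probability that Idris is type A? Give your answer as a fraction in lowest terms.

1/2

Idris's mother's ABO genotype from OO × AB: 1/2 AO, 1/2 BO.
Crossing each possibility with the father AO and summing P(type A): 1/2·3/4 + 1/2·1/4 = 1/2.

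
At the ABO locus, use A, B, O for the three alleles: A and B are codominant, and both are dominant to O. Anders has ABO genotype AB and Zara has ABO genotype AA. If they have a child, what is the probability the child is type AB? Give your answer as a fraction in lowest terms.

1/2

ABO cross AB × AA → offspring phenotypes: 1/2 A, 1/2 AB.
So P(type AB) = 1/2.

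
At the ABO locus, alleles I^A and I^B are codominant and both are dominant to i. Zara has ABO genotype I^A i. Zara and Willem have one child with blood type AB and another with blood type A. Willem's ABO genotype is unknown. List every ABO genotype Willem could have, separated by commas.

I^A I^B, I^B i

For each candidate genotype of Willem, check whether crossing it with I^A i can produce every observed child phenotype.
  I^A I^A → possible child types {A} ✗
  I^A I^B → possible child types {A, B, AB} ✓
  I^A i → possible child types {O, A} ✗
  I^B I^B → possible child types {B, AB} ✗
  I^B i → possible child types {O, A, B, AB} ✓
  i i → possible child types {O, A} ✗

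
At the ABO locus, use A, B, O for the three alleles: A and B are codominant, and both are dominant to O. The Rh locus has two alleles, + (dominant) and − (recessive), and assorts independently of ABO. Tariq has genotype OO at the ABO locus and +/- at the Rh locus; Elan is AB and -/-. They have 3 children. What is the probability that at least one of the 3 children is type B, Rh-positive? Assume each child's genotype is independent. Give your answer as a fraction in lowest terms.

37/64

ABO cross OO × AB → 1/2 A, 1/2 B.
Rh cross +/- × -/- → 1/2 Rh+, 1/2 Rh-; so P(type B, Rh-positive) = 1/2 × 1/2 = 1/4 per child.
P(none) = (3/4)^3 = 27/64; P(at least one) = 1 − 27/64 = 37/64.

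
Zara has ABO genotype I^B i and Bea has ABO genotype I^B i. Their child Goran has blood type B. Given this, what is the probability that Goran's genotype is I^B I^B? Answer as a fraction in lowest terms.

1/3

Cross I^B i × I^B i → 1/4 I^B I^B, 1/2 I^B i, 1/4 i i.
Type-B genotypes among offspring: I^B I^B (1/4), I^B i (1/2); total 3/4.
P(I^B I^B | type B) = (1/4) / (3/4) = 1/3.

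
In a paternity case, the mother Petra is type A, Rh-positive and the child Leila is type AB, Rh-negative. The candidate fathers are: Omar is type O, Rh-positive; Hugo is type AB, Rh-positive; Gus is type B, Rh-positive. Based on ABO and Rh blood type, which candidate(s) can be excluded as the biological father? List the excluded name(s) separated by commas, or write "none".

Omar

A candidate is excluded only if no genotype consistent with his phenotype could produce a type AB, Rh-negative child with a type A, Rh-positive mother.
Omar (type O, Rh+): no genotype consistent with that phenotype can produce a type-AB Rh- child with a type-A mother.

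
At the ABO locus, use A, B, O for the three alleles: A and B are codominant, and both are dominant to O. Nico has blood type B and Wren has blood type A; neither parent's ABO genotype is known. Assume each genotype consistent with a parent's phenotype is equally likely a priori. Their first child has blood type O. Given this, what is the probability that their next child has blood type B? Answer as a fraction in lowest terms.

1/4

Possible genotypes: Nico ∈ {BB, BO}; Wren ∈ {AA, AO}.
Weight each parental genotype pair by prior × P(type-O child):
  BO × AO: posterior weight 1; P(next child type B) = 1/4.
Weighted sum = 1/4.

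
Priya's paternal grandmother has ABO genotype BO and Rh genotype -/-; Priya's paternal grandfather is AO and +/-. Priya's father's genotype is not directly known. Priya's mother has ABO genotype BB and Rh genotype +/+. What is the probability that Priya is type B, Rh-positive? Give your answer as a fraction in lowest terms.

3/4

Priya's father's ABO genotype from BO × AO: 1/4 AB, 1/4 AO, 1/4 BO, 1/4 OO.
Crossing each possibility with the mother BB and summing P(type B): 1/4·1/2 + 1/4·1/2 + 1/4·1 + 1/4·1 = 3/4.
Similarly for Rh via the father's Rh distribution: P(Rh+) = 1.
Independent loci: 3/4 × 1 = 3/4.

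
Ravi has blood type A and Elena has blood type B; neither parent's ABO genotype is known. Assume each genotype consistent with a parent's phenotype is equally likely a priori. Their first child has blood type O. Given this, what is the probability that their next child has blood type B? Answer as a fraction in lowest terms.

1/4

Possible genotypes: Ravi ∈ {I^A I^A, I^A i}; Elena ∈ {I^B I^B, I^B i}.
Weight each parental genotype pair by prior × P(type-O child):
  I^A i × I^B i: posterior weight 1; P(next child type B) = 1/4.
Weighted sum = 1/4.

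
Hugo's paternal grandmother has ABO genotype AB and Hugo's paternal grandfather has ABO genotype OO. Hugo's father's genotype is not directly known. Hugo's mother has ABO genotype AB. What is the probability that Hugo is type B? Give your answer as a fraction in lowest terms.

Hugo's father's ABO genotype from AB × OO: 1/2 AO, 1/2 BO.
Crossing each possibility with the mother AB and summing P(type B): 1/2·1/4 + 1/2·1/2 = 3/8.

3/8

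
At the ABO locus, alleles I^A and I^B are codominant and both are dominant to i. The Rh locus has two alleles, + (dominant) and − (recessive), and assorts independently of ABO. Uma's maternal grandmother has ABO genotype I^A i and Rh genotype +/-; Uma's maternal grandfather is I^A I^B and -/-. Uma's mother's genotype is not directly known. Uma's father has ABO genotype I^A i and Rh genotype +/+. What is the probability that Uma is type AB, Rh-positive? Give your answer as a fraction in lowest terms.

1/8

Uma's mother's ABO genotype from I^A i × I^A I^B: 1/4 I^A I^A, 1/4 I^A I^B, 1/4 I^A i, 1/4 I^B i.
Crossing each possibility with the father I^A i and summing P(type AB): 1/4·0 + 1/4·1/4 + 1/4·0 + 1/4·1/4 = 1/8.
Similarly for Rh via the mother's Rh distribution: P(Rh+) = 1.
Independent loci: 1/8 × 1 = 1/8.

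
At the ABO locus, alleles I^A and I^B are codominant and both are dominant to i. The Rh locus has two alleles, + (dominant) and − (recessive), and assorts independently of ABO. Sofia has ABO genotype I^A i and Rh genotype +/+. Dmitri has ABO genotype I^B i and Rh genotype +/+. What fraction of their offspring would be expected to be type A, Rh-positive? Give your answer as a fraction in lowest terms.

1/4

ABO cross I^A i × I^B i → offspring phenotypes: 1/4 O, 1/4 A, 1/4 B, 1/4 AB.
Rh cross +/+ × +/+ → 1 Rh+.
Independent loci: P(type A, Rh-positive) = 1/4 × 1 = 1/4.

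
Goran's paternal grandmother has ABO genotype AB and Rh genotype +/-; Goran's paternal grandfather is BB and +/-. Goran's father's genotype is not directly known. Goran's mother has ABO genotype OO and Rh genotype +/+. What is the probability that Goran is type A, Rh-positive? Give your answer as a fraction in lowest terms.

1/4

Goran's father's ABO genotype from AB × BB: 1/2 AB, 1/2 BB.
Crossing each possibility with the mother OO and summing P(type A): 1/2·1/2 + 1/2·0 = 1/4.
Similarly for Rh via the father's Rh distribution: P(Rh+) = 1.
Independent loci: 1/4 × 1 = 1/4.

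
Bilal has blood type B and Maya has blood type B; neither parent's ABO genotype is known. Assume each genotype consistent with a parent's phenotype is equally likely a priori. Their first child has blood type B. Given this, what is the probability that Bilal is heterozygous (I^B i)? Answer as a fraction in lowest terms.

Possible genotypes: Bilal ∈ {I^B I^B, I^B i}; Maya ∈ {I^B I^B, I^B i}.
Weight each parental genotype pair by prior × P(type-B child):
  I^B I^B × I^B I^B: posterior weight 4/15.
  I^B I^B × I^B i: posterior weight 4/15.
  I^B i × I^B I^B: posterior weight 4/15.
  I^B i × I^B i: posterior weight 1/5.
Sum the posterior weight over pairs where Bilal is I^B i: 7/15.

7/15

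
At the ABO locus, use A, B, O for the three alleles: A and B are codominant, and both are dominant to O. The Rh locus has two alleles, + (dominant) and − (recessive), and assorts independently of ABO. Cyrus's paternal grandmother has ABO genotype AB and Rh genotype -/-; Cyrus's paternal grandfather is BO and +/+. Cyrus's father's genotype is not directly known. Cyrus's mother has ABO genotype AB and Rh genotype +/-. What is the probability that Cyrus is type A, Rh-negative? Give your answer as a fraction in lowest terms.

Cyrus's father's ABO genotype from AB × BO: 1/4 AB, 1/4 AO, 1/4 BB, 1/4 BO.
Crossing each possibility with the mother AB and summing P(type A): 1/4·1/4 + 1/4·1/2 + 1/4·0 + 1/4·1/4 = 1/4.
Similarly for Rh via the father's Rh distribution: P(Rh-) = 1/4.
Independent loci: 1/4 × 1/4 = 1/16.

1/16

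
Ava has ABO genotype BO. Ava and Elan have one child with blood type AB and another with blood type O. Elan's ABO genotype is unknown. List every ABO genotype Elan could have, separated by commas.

AO

For each candidate genotype of Elan, check whether crossing it with BO can produce every observed child phenotype.
  AA → possible child types {A, AB} ✗
  AB → possible child types {A, B, AB} ✗
  AO → possible child types {O, A, B, AB} ✓
  BB → possible child types {B} ✗
  BO → possible child types {O, B} ✗
  OO → possible child types {O, B} ✗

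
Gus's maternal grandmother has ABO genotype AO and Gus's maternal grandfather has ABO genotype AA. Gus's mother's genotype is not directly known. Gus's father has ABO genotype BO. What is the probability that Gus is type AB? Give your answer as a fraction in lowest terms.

3/8

Gus's mother's ABO genotype from AO × AA: 1/2 AA, 1/2 AO.
Crossing each possibility with the father BO and summing P(type AB): 1/2·1/2 + 1/2·1/4 = 3/8.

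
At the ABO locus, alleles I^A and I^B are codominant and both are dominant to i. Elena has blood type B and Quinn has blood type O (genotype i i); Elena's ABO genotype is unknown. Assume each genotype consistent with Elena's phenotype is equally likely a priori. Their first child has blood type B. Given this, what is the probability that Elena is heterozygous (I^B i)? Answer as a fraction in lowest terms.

Possible genotypes: Elena ∈ {I^B I^B, I^B i}; Quinn ∈ {i i}.
Weight each parental genotype pair by prior × P(type-B child):
  I^B I^B × i i: posterior weight 2/3.
  I^B i × i i: posterior weight 1/3.
Sum the posterior weight over pairs where Elena is I^B i: 1/3.

1/3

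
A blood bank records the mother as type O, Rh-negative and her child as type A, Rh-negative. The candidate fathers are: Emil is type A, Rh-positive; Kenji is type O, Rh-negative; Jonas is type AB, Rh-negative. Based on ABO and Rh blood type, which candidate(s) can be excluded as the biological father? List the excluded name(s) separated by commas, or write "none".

Kenji

A candidate is excluded only if no genotype consistent with his phenotype could produce a type A, Rh-negative child with a type O, Rh-negative mother.
Kenji (type O, Rh-): no genotype consistent with that phenotype can produce a type-A Rh- child with a type-O mother.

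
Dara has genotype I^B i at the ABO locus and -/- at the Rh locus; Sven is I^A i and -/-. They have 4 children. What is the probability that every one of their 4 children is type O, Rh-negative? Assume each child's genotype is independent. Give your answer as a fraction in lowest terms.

1/256

ABO cross I^B i × I^A i → 1/4 O, 1/4 A, 1/4 B, 1/4 AB.
Rh cross -/- × -/- → 1 Rh-; so P(type O, Rh-negative) = 1/4 × 1 = 1/4 per child.
All 4 independent: (1/4)^4 = 1/256.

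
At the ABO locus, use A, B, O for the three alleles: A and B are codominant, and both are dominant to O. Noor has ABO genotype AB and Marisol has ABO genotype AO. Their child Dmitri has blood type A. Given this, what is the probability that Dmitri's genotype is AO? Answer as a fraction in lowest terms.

Cross AB × AO → 1/4 AA, 1/4 AB, 1/4 AO, 1/4 BO.
Type-A genotypes among offspring: AA (1/4), AO (1/4); total 1/2.
P(AO | type A) = (1/4) / (1/2) = 1/2.

1/2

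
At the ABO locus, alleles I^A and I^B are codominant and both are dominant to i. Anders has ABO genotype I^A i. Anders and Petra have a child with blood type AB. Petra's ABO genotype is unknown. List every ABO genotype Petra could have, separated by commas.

I^A I^B, I^B I^B, I^B i

For each candidate genotype of Petra, check whether crossing it with I^A i can produce every observed child phenotype.
  I^A I^A → possible child types {A} ✗
  I^A I^B → possible child types {A, B, AB} ✓
  I^A i → possible child types {O, A} ✗
  I^B I^B → possible child types {B, AB} ✓
  I^B i → possible child types {O, A, B, AB} ✓
  i i → possible child types {O, A} ✗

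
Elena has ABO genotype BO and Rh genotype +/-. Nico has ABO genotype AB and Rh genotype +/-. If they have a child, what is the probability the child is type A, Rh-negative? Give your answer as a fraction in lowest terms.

1/16

ABO cross BO × AB → offspring phenotypes: 1/4 A, 1/2 B, 1/4 AB.
Rh cross +/- × +/- → 3/4 Rh+, 1/4 Rh-.
Independent loci: P(type A, Rh-negative) = 1/4 × 1/4 = 1/16.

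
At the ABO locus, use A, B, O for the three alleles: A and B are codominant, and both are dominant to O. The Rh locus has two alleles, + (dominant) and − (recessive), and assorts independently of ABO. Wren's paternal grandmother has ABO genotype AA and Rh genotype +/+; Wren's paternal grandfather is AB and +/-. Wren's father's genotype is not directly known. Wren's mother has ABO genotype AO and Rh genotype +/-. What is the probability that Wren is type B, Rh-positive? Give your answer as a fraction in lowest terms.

7/64

Wren's father's ABO genotype from AA × AB: 1/2 AA, 1/2 AB.
Crossing each possibility with the mother AO and summing P(type B): 1/2·0 + 1/2·1/4 = 1/8.
Similarly for Rh via the father's Rh distribution: P(Rh+) = 7/8.
Independent loci: 1/8 × 7/8 = 7/64.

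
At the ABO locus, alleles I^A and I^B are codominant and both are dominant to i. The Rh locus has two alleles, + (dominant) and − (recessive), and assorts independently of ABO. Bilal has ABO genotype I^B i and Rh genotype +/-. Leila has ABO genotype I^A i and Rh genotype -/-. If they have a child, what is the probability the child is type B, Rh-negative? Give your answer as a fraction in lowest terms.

1/8

ABO cross I^B i × I^A i → offspring phenotypes: 1/4 O, 1/4 A, 1/4 B, 1/4 AB.
Rh cross +/- × -/- → 1/2 Rh+, 1/2 Rh-.
Independent loci: P(type B, Rh-negative) = 1/4 × 1/2 = 1/8.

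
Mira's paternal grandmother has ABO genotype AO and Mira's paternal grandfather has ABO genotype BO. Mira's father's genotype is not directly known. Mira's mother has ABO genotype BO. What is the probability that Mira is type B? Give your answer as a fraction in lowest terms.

Mira's father's ABO genotype from AO × BO: 1/4 AB, 1/4 AO, 1/4 BO, 1/4 OO.
Crossing each possibility with the mother BO and summing P(type B): 1/4·1/2 + 1/4·1/4 + 1/4·3/4 + 1/4·1/2 = 1/2.

1/2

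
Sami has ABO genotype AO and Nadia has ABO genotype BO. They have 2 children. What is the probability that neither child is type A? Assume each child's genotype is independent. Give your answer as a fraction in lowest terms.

ABO cross AO × BO → 1/4 O, 1/4 A, 1/4 B, 1/4 AB.
So P(type A) = 1/4 per child.
P(not type A) = 3/4 for one child; (3/4)^2 = 9/16.

9/16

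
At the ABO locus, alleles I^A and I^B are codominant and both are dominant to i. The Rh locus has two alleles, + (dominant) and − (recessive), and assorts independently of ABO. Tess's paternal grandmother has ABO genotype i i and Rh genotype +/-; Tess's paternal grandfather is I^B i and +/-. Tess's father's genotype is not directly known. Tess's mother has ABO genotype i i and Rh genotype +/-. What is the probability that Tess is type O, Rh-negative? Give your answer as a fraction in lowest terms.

3/16

Tess's father's ABO genotype from i i × I^B i: 1/2 I^B i, 1/2 i i.
Crossing each possibility with the mother i i and summing P(type O): 1/2·1/2 + 1/2·1 = 3/4.
Similarly for Rh via the father's Rh distribution: P(Rh-) = 1/4.
Independent loci: 3/4 × 1/4 = 3/16.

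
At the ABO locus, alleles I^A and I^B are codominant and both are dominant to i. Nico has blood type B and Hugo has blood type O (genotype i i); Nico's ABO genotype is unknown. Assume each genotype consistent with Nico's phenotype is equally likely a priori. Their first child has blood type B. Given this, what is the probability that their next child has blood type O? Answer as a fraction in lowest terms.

Possible genotypes: Nico ∈ {I^B I^B, I^B i}; Hugo ∈ {i i}.
Weight each parental genotype pair by prior × P(type-B child):
  I^B I^B × i i: posterior weight 2/3; P(next child type O) = 0.
  I^B i × i i: posterior weight 1/3; P(next child type O) = 1/2.
Weighted sum = 1/6.

1/6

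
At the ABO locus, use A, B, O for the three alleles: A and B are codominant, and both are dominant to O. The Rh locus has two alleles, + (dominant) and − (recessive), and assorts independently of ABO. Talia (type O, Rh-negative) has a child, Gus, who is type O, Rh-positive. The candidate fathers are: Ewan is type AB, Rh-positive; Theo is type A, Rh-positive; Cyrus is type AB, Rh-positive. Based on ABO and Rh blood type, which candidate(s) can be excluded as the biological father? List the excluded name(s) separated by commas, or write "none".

Ewan, Cyrus

A candidate is excluded only if no genotype consistent with his phenotype could produce a type O, Rh-positive child with a type O, Rh-negative mother.
Ewan (type AB, Rh+): no genotype consistent with that phenotype can produce a type-O Rh+ child with a type-O mother.
Cyrus (type AB, Rh+): no genotype consistent with that phenotype can produce a type-O Rh+ child with a type-O mother.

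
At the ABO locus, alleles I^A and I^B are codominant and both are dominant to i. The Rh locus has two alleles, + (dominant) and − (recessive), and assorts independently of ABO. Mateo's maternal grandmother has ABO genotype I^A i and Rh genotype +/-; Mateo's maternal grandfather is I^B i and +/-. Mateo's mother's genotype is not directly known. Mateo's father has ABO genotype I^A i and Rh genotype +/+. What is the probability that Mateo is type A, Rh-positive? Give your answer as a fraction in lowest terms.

1/2

Mateo's mother's ABO genotype from I^A i × I^B i: 1/4 I^A I^B, 1/4 I^A i, 1/4 I^B i, 1/4 i i.
Crossing each possibility with the father I^A i and summing P(type A): 1/4·1/2 + 1/4·3/4 + 1/4·1/4 + 1/4·1/2 = 1/2.
Similarly for Rh via the mother's Rh distribution: P(Rh+) = 1.
Independent loci: 1/2 × 1 = 1/2.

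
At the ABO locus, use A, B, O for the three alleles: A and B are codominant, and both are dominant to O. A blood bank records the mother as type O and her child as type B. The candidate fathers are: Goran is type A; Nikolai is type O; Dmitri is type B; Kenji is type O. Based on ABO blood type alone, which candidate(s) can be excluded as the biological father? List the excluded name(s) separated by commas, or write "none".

A candidate is excluded only if no genotype consistent with his phenotype could produce a type B child with a type O mother.
Goran (type A): no genotype consistent with that phenotype can produce a type-B child with a type-O mother.
Nikolai (type O): no genotype consistent with that phenotype can produce a type-B child with a type-O mother.
Kenji (type O): no genotype consistent with that phenotype can produce a type-B child with a type-O mother.

Goran, Nikolai, Kenji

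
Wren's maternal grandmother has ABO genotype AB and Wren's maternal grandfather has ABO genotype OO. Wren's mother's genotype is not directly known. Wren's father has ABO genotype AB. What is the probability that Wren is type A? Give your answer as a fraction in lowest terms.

3/8

Wren's mother's ABO genotype from AB × OO: 1/2 AO, 1/2 BO.
Crossing each possibility with the father AB and summing P(type A): 1/2·1/2 + 1/2·1/4 = 3/8.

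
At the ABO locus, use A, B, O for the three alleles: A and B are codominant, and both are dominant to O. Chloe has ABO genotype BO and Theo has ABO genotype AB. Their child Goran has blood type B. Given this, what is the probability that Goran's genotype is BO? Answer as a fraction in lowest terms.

1/2

Cross BO × AB → 1/4 AB, 1/4 AO, 1/4 BB, 1/4 BO.
Type-B genotypes among offspring: BB (1/4), BO (1/4); total 1/2.
P(BO | type B) = (1/4) / (1/2) = 1/2.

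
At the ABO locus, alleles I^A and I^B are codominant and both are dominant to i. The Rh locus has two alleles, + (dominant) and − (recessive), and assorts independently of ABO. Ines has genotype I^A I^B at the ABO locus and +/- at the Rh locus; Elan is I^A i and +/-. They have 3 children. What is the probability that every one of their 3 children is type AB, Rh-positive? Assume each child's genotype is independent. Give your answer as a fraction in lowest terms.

27/4096

ABO cross I^A I^B × I^A i → 1/2 A, 1/4 B, 1/4 AB.
Rh cross +/- × +/- → 3/4 Rh+, 1/4 Rh-; so P(type AB, Rh-positive) = 1/4 × 3/4 = 3/16 per child.
All 3 independent: (3/16)^3 = 27/4096.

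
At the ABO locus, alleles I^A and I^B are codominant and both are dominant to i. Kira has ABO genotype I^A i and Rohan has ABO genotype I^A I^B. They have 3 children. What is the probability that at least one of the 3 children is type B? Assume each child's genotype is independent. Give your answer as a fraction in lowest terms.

37/64

ABO cross I^A i × I^A I^B → 1/2 A, 1/4 B, 1/4 AB.
So P(type B) = 1/4 per child.
P(none) = (3/4)^3 = 27/64; P(at least one) = 1 − 27/64 = 37/64.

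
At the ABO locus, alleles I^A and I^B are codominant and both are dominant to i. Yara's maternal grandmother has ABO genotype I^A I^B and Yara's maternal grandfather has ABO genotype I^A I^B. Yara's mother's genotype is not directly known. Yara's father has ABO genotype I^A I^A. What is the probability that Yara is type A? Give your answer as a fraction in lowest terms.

1/2

Yara's mother's ABO genotype from I^A I^B × I^A I^B: 1/4 I^A I^A, 1/2 I^A I^B, 1/4 I^B I^B.
Crossing each possibility with the father I^A I^A and summing P(type A): 1/4·1 + 1/2·1/2 + 1/4·0 = 1/2.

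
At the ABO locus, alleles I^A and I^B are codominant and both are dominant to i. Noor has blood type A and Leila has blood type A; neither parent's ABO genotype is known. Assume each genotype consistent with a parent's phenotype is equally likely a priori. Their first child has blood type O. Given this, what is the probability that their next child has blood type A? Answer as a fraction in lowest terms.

3/4

Possible genotypes: Noor ∈ {I^A I^A, I^A i}; Leila ∈ {I^A I^A, I^A i}.
Weight each parental genotype pair by prior × P(type-O child):
  I^A i × I^A i: posterior weight 1; P(next child type A) = 3/4.
Weighted sum = 3/4.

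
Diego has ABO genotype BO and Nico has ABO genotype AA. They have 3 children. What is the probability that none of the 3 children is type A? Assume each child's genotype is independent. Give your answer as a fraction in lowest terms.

ABO cross BO × AA → 1/2 A, 1/2 AB.
So P(type A) = 1/2 per child.
P(not type A) = 1/2 for one child; (1/2)^3 = 1/8.

1/8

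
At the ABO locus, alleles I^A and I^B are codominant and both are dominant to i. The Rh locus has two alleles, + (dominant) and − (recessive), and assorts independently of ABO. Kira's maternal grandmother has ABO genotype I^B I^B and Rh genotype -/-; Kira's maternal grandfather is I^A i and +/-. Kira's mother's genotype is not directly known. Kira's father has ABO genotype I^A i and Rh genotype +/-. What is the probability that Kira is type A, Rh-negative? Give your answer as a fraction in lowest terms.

Kira's mother's ABO genotype from I^B I^B × I^A i: 1/2 I^A I^B, 1/2 I^B i.
Crossing each possibility with the father I^A i and summing P(type A): 1/2·1/2 + 1/2·1/4 = 3/8.
Similarly for Rh via the mother's Rh distribution: P(Rh-) = 3/8.
Independent loci: 3/8 × 3/8 = 9/64.

9/64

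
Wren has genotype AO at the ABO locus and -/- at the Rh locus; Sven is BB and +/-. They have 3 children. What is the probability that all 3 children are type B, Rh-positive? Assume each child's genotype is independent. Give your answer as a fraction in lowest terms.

ABO cross AO × BB → 1/2 B, 1/2 AB.
Rh cross -/- × +/- → 1/2 Rh+, 1/2 Rh-; so P(type B, Rh-positive) = 1/2 × 1/2 = 1/4 per child.
All 3 independent: (1/4)^3 = 1/64.

1/64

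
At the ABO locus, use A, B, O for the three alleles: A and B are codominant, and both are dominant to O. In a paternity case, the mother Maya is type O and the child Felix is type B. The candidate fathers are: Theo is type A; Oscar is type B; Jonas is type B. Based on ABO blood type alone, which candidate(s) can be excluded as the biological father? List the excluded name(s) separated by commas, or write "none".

Theo

A candidate is excluded only if no genotype consistent with his phenotype could produce a type B child with a type O mother.
Theo (type A): no genotype consistent with that phenotype can produce a type-B child with a type-O mother.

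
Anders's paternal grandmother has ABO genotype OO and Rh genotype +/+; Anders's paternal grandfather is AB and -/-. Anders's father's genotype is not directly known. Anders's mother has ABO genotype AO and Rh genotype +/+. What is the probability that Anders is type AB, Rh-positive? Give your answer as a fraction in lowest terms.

Anders's father's ABO genotype from OO × AB: 1/2 AO, 1/2 BO.
Crossing each possibility with the mother AO and summing P(type AB): 1/2·0 + 1/2·1/4 = 1/8.
Similarly for Rh via the father's Rh distribution: P(Rh+) = 1.
Independent loci: 1/8 × 1 = 1/8.

1/8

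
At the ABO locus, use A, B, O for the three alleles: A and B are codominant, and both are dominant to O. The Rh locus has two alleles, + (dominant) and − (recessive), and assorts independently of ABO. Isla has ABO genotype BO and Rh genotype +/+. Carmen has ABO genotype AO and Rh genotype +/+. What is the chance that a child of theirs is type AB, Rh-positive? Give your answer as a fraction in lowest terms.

1/4

ABO cross BO × AO → offspring phenotypes: 1/4 O, 1/4 A, 1/4 B, 1/4 AB.
Rh cross +/+ × +/+ → 1 Rh+.
Independent loci: P(type AB, Rh-positive) = 1/4 × 1 = 1/4.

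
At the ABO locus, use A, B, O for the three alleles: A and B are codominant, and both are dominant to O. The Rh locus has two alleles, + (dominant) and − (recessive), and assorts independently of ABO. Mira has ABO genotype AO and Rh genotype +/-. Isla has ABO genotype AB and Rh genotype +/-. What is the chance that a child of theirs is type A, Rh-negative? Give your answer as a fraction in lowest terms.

ABO cross AO × AB → offspring phenotypes: 1/2 A, 1/4 B, 1/4 AB.
Rh cross +/- × +/- → 3/4 Rh+, 1/4 Rh-.
Independent loci: P(type A, Rh-negative) = 1/2 × 1/4 = 1/8.

1/8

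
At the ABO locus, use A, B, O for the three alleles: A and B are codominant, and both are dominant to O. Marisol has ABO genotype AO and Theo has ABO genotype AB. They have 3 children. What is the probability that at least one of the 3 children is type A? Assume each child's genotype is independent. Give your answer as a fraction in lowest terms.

ABO cross AO × AB → 1/2 A, 1/4 B, 1/4 AB.
So P(type A) = 1/2 per child.
P(none) = (1/2)^3 = 1/8; P(at least one) = 1 − 1/8 = 7/8.

7/8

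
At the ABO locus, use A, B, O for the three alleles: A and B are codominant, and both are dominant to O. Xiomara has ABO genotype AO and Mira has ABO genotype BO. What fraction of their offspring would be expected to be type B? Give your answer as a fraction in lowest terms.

1/4

ABO cross AO × BO → offspring phenotypes: 1/4 O, 1/4 A, 1/4 B, 1/4 AB.
So P(type B) = 1/4.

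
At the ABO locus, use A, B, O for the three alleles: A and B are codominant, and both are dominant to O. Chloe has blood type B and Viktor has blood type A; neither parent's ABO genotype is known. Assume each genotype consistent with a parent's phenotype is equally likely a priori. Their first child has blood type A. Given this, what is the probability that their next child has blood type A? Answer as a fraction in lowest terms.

5/12

Possible genotypes: Chloe ∈ {BB, BO}; Viktor ∈ {AA, AO}.
Weight each parental genotype pair by prior × P(type-A child):
  BO × AA: posterior weight 2/3; P(next child type A) = 1/2.
  BO × AO: posterior weight 1/3; P(next child type A) = 1/4.
Weighted sum = 5/12.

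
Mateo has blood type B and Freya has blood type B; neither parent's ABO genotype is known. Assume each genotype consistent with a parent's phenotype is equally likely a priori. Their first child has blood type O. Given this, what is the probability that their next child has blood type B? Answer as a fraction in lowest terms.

3/4

Possible genotypes: Mateo ∈ {BB, BO}; Freya ∈ {BB, BO}.
Weight each parental genotype pair by prior × P(type-O child):
  BO × BO: posterior weight 1; P(next child type B) = 3/4.
Weighted sum = 3/4.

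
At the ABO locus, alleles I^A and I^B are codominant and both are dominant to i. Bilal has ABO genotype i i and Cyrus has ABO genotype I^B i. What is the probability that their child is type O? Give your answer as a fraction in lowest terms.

1/2

ABO cross i i × I^B i → offspring phenotypes: 1/2 O, 1/2 B.
So P(type O) = 1/2.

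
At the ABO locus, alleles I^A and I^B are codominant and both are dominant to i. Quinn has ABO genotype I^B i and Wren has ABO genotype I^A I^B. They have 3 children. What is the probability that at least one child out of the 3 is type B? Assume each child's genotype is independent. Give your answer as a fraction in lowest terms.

7/8

ABO cross I^B i × I^A I^B → 1/4 A, 1/2 B, 1/4 AB.
So P(type B) = 1/2 per child.
P(none) = (1/2)^3 = 1/8; P(at least one) = 1 − 1/8 = 7/8.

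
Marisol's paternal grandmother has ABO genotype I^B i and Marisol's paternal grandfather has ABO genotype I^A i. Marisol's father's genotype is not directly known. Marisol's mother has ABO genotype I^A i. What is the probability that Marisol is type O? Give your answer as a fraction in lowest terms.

Marisol's father's ABO genotype from I^B i × I^A i: 1/4 I^A I^B, 1/4 I^A i, 1/4 I^B i, 1/4 i i.
Crossing each possibility with the mother I^A i and summing P(type O): 1/4·0 + 1/4·1/4 + 1/4·1/4 + 1/4·1/2 = 1/4.

1/4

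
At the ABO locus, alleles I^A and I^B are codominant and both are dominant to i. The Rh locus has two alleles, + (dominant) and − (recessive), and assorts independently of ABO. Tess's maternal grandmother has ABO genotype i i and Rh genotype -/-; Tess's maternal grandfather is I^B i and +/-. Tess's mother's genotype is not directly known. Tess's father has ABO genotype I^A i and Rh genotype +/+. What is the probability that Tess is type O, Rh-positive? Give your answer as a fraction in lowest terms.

3/8

Tess's mother's ABO genotype from i i × I^B i: 1/2 I^B i, 1/2 i i.
Crossing each possibility with the father I^A i and summing P(type O): 1/2·1/4 + 1/2·1/2 = 3/8.
Similarly for Rh via the mother's Rh distribution: P(Rh+) = 1.
Independent loci: 3/8 × 1 = 3/8.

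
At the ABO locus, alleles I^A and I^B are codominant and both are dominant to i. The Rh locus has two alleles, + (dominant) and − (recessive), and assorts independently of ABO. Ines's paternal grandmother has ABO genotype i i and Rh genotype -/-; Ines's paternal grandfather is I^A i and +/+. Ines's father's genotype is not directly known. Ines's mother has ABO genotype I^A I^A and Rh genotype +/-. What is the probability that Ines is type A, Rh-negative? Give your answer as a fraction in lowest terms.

1/4

Ines's father's ABO genotype from i i × I^A i: 1/2 I^A i, 1/2 i i.
Crossing each possibility with the mother I^A I^A and summing P(type A): 1/2·1 + 1/2·1 = 1.
Similarly for Rh via the father's Rh distribution: P(Rh-) = 1/4.
Independent loci: 1 × 1/4 = 1/4.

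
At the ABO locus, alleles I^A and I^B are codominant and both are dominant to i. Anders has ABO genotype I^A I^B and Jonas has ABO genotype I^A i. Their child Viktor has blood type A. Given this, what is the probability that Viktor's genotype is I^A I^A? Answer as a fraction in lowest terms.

1/2

Cross I^A I^B × I^A i → 1/4 I^A I^A, 1/4 I^A I^B, 1/4 I^A i, 1/4 I^B i.
Type-A genotypes among offspring: I^A I^A (1/4), I^A i (1/4); total 1/2.
P(I^A I^A | type A) = (1/4) / (1/2) = 1/2.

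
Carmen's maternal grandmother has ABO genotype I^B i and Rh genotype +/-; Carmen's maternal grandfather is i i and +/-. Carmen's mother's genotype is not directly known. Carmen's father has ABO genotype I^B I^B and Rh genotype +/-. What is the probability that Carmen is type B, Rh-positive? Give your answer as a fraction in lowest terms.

3/4

Carmen's mother's ABO genotype from I^B i × i i: 1/2 I^B i, 1/2 i i.
Crossing each possibility with the father I^B I^B and summing P(type B): 1/2·1 + 1/2·1 = 1.
Similarly for Rh via the mother's Rh distribution: P(Rh+) = 3/4.
Independent loci: 1 × 3/4 = 3/4.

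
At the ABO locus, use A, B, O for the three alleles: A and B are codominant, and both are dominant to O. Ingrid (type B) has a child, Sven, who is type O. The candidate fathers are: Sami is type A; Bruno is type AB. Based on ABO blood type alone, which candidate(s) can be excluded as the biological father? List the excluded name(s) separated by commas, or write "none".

Bruno

A candidate is excluded only if no genotype consistent with his phenotype could produce a type O child with a type B mother.
Bruno (type AB): no genotype consistent with that phenotype can produce a type-O child with a type-B mother.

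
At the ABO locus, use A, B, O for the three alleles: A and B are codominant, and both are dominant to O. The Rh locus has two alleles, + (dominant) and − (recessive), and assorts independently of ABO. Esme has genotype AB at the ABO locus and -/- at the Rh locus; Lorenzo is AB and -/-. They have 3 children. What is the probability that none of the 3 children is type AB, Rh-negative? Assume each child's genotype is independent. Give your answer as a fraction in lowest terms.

ABO cross AB × AB → 1/4 A, 1/4 B, 1/2 AB.
Rh cross -/- × -/- → 1 Rh-; so P(type AB, Rh-negative) = 1/2 × 1 = 1/2 per child.
P(not type AB, Rh-negative) = 1/2 for one child; (1/2)^3 = 1/8.

1/8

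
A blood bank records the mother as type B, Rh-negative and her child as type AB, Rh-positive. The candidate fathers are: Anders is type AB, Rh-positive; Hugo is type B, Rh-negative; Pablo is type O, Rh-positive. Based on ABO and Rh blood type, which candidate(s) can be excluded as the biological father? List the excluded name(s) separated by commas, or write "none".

A candidate is excluded only if no genotype consistent with his phenotype could produce a type AB, Rh-positive child with a type B, Rh-negative mother.
Hugo (type B, Rh-): no genotype consistent with that phenotype can produce a type-AB Rh+ child with a type-B mother.
Pablo (type O, Rh+): no genotype consistent with that phenotype can produce a type-AB Rh+ child with a type-B mother.

Hugo, Pablo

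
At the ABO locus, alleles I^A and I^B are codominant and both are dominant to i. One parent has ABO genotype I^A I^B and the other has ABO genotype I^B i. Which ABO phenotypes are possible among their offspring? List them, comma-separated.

Gametes from I^A I^B × I^B i give offspring ABO genotypes I^A I^B, I^A i, I^B I^B, I^B i, i.e. phenotypes A, B, AB.

A, B, AB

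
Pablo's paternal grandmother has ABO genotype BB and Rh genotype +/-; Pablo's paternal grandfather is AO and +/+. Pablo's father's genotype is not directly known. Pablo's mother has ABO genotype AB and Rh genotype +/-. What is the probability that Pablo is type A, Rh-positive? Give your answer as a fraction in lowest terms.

7/32

Pablo's father's ABO genotype from BB × AO: 1/2 AB, 1/2 BO.
Crossing each possibility with the mother AB and summing P(type A): 1/2·1/4 + 1/2·1/4 = 1/4.
Similarly for Rh via the father's Rh distribution: P(Rh+) = 7/8.
Independent loci: 1/4 × 7/8 = 7/32.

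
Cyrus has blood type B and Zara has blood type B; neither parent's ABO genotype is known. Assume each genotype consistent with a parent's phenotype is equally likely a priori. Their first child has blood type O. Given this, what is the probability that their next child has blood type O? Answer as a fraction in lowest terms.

1/4

Possible genotypes: Cyrus ∈ {I^B I^B, I^B i}; Zara ∈ {I^B I^B, I^B i}.
Weight each parental genotype pair by prior × P(type-O child):
  I^B i × I^B i: posterior weight 1; P(next child type O) = 1/4.
Weighted sum = 1/4.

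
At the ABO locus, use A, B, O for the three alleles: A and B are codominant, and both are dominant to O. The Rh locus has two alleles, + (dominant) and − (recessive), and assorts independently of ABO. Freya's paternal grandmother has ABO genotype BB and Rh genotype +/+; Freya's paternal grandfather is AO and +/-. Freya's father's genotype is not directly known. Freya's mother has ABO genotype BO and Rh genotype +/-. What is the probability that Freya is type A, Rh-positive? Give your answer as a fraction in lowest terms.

Freya's father's ABO genotype from BB × AO: 1/2 AB, 1/2 BO.
Crossing each possibility with the mother BO and summing P(type A): 1/2·1/4 + 1/2·0 = 1/8.
Similarly for Rh via the father's Rh distribution: P(Rh+) = 7/8.
Independent loci: 1/8 × 7/8 = 7/64.

7/64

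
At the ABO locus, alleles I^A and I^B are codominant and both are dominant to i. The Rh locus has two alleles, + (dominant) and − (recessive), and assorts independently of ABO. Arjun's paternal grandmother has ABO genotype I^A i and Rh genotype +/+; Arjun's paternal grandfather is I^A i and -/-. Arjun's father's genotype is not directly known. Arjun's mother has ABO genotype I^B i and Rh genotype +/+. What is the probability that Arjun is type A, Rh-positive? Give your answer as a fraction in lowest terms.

1/4

Arjun's father's ABO genotype from I^A i × I^A i: 1/4 I^A I^A, 1/2 I^A i, 1/4 i i.
Crossing each possibility with the mother I^B i and summing P(type A): 1/4·1/2 + 1/2·1/4 + 1/4·0 = 1/4.
Similarly for Rh via the father's Rh distribution: P(Rh+) = 1.
Independent loci: 1/4 × 1 = 1/4.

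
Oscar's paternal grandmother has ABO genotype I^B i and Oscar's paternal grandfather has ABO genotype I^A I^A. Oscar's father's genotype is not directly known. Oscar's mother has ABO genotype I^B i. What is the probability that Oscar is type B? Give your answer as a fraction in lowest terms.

Oscar's father's ABO genotype from I^B i × I^A I^A: 1/2 I^A I^B, 1/2 I^A i.
Crossing each possibility with the mother I^B i and summing P(type B): 1/2·1/2 + 1/2·1/4 = 3/8.

3/8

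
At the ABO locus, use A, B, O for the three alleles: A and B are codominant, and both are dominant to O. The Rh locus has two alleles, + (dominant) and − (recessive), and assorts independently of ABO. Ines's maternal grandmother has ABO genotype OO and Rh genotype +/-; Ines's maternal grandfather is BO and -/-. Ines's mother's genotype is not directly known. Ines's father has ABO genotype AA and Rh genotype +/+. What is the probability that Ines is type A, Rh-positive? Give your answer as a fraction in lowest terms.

Ines's mother's ABO genotype from OO × BO: 1/2 BO, 1/2 OO.
Crossing each possibility with the father AA and summing P(type A): 1/2·1/2 + 1/2·1 = 3/4.
Similarly for Rh via the mother's Rh distribution: P(Rh+) = 1.
Independent loci: 3/4 × 1 = 3/4.

3/4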